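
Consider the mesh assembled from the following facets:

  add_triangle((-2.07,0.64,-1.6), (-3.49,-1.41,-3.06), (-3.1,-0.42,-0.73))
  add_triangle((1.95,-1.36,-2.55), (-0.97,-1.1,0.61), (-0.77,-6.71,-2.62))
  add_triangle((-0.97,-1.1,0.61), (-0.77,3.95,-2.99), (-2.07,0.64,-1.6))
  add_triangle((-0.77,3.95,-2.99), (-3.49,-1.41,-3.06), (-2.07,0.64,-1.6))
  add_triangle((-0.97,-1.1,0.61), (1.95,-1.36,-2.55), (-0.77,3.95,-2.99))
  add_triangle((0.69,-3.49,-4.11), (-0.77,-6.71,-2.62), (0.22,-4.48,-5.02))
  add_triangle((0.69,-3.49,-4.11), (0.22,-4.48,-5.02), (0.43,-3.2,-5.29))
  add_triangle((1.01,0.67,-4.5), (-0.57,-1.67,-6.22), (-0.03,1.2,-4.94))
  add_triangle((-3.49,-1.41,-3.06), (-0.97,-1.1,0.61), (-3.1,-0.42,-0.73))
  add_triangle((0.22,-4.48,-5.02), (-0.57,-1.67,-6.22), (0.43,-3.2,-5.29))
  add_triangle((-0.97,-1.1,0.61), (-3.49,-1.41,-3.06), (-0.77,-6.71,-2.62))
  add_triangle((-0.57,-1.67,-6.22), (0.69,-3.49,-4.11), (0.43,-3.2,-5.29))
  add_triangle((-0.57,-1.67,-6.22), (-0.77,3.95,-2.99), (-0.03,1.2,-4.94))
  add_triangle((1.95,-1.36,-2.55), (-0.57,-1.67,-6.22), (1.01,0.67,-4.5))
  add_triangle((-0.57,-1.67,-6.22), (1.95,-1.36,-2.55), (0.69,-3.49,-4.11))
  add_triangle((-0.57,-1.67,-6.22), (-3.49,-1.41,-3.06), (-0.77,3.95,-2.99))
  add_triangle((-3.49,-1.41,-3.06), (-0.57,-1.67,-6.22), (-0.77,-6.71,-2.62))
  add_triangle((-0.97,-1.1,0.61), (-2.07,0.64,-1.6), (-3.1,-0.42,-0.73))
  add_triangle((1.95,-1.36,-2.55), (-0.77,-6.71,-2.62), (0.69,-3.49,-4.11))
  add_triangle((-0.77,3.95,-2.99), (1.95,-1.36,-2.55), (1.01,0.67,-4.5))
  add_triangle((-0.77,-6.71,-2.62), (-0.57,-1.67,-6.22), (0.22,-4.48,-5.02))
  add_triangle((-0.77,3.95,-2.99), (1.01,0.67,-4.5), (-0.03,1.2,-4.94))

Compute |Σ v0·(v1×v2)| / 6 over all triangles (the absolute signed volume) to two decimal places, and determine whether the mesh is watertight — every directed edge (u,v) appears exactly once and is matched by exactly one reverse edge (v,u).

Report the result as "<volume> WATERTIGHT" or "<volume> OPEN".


Per-triangle v0·(v1×v2)/6:
  t1: +1.6031
  t2: +0.5432
  t3: +0.5847
  t4: +2.5206
  t5: -3.0381
  t6: +1.7333
  t7: +0.6193
  t8: +2.9021
  t9: +1.5260
  t10: +1.7157
  t11: +6.2370
  t12: -0.2953
  t13: +3.3817
  t14: +5.2476
  t15: +4.6557
  t16: +16.1163
  t17: +19.6622
  t18: -0.1580
  t19: +4.0084
  t20: +1.7411
  t21: +5.9550
  t22: +2.4913
Σ = +79.7532 → |volume| = 79.75

Directed edges: 66 total, each appears once with its reverse present → watertight.

79.75 WATERTIGHT


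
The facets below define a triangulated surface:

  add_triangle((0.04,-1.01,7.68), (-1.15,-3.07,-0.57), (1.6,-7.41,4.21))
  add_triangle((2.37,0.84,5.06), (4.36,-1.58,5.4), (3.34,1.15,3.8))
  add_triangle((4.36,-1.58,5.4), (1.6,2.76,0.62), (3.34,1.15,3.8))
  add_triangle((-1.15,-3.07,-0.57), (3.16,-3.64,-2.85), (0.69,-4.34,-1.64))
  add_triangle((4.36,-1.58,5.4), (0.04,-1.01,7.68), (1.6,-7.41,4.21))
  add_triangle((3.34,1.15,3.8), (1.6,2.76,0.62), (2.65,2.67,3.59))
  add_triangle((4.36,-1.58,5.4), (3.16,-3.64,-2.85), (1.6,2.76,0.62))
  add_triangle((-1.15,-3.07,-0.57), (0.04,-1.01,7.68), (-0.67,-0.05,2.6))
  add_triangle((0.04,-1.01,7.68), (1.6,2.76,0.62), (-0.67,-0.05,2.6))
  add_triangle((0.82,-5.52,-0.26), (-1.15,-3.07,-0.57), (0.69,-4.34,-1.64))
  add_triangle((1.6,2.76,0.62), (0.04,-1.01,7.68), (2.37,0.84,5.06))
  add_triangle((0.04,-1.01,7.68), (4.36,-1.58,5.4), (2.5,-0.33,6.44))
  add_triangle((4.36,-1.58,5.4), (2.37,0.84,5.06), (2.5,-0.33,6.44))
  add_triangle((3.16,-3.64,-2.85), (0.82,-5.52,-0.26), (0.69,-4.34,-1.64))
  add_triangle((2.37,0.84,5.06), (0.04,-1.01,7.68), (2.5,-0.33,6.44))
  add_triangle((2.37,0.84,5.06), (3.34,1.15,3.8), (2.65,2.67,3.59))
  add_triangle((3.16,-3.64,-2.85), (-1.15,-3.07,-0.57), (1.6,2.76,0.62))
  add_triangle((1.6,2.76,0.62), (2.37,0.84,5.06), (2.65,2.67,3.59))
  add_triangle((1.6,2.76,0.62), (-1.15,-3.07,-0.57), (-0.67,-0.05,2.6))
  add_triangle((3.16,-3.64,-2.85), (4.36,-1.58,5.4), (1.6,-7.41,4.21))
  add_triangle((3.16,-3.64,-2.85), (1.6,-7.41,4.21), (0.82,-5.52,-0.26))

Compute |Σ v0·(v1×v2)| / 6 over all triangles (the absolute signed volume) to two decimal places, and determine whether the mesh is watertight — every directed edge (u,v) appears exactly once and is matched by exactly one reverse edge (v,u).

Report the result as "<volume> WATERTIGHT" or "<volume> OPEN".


159.26 OPEN

Per-triangle v0·(v1×v2)/6:
  t1: +16.4191
  t2: +4.0599
  t3: +1.5184
  t4: +0.6453
  t5: +36.2600
  t6: +1.8815
  t7: +18.8838
  t8: +3.1802
  t9: +3.0828
  t10: +2.1389
  t11: +5.4473
  t12: +5.6124
  t13: +3.2385
  t14: +3.3478
  t15: +3.2021
  t16: +2.3048
  t17: -0.8787
  t18: -0.1204
  t19: -0.7917
  t20: +37.6102
  t21: +12.2163
Σ = +159.2586 → |volume| = 159.26

Directed edges: 63 total; 3 unmatched, e.g. (-1.15,-3.07,-0.57)→(1.6,-7.41,4.21) → open.


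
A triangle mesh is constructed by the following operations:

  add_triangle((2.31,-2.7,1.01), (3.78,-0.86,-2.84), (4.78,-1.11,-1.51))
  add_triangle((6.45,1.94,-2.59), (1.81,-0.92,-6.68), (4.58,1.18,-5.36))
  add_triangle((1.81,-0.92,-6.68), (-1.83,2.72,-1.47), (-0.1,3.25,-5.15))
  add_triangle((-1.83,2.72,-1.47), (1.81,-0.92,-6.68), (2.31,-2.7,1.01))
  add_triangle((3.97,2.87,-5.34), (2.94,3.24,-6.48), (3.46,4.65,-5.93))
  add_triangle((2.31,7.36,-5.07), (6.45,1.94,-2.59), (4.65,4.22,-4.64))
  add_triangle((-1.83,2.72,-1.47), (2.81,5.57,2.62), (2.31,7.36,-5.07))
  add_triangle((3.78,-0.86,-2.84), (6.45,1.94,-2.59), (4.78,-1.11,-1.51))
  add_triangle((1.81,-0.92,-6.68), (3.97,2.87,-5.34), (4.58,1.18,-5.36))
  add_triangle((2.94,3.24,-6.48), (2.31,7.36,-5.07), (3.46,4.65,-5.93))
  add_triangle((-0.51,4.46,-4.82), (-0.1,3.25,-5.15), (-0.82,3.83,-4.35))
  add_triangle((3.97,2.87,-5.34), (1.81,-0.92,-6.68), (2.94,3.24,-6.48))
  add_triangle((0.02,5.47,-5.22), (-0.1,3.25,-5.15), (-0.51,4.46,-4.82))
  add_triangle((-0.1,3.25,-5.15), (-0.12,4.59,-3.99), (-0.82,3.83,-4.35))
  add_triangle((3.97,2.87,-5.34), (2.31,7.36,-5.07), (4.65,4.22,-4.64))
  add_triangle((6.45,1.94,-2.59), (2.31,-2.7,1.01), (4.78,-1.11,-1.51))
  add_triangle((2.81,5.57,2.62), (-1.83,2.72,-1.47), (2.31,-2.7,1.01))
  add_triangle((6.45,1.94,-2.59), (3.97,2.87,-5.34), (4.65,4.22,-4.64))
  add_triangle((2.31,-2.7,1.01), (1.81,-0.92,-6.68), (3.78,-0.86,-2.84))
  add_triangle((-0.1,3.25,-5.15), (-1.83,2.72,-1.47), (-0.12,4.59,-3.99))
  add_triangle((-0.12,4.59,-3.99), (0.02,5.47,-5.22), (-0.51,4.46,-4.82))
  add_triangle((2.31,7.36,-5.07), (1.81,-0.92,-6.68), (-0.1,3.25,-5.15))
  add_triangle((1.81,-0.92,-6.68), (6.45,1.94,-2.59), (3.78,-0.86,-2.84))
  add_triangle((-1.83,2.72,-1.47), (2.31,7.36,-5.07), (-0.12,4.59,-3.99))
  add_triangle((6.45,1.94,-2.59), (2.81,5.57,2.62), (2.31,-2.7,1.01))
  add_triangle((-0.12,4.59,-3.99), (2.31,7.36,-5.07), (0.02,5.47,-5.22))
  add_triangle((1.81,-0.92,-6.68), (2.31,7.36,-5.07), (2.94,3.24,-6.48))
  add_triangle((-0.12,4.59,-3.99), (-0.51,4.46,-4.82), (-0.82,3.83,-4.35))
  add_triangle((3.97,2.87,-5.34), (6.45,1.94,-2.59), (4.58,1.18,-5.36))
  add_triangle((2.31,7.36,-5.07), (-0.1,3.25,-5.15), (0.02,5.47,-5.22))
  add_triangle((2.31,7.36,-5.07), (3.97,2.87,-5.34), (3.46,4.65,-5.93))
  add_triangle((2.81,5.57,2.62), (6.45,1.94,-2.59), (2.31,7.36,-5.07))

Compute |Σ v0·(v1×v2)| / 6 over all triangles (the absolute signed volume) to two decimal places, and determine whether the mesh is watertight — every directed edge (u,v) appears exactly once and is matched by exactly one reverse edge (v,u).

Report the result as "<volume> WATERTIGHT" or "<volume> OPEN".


215.40 WATERTIGHT

Per-triangle v0·(v1×v2)/6:
  t1: +2.8123
  t2: +4.2785
  t3: +4.9567
  t4: -1.3630
  t5: +2.6494
  t6: +7.3034
  t7: +21.7821
  t8: +4.4999
  t9: +7.1664
  t10: +3.9924
  t11: +0.5076
  t12: +6.8548
  t13: +0.9254
  t14: -1.2686
  t15: +7.1939
  t16: +3.8125
  t17: -2.5948
  t18: +6.3656
  t19: +8.1670
  t20: +3.1385
  t21: +0.2575
  t22: +17.5433
  t23: +10.6984
  t24: +3.4990
  t25: +23.5206
  t26: +1.0558
  t27: +6.3165
  t28: +0.2121
  t29: +7.1388
  t30: +4.0646
  t31: +2.0134
  t32: +47.8975
Σ = +215.3977 → |volume| = 215.40

Directed edges: 96 total, each appears once with its reverse present → watertight.


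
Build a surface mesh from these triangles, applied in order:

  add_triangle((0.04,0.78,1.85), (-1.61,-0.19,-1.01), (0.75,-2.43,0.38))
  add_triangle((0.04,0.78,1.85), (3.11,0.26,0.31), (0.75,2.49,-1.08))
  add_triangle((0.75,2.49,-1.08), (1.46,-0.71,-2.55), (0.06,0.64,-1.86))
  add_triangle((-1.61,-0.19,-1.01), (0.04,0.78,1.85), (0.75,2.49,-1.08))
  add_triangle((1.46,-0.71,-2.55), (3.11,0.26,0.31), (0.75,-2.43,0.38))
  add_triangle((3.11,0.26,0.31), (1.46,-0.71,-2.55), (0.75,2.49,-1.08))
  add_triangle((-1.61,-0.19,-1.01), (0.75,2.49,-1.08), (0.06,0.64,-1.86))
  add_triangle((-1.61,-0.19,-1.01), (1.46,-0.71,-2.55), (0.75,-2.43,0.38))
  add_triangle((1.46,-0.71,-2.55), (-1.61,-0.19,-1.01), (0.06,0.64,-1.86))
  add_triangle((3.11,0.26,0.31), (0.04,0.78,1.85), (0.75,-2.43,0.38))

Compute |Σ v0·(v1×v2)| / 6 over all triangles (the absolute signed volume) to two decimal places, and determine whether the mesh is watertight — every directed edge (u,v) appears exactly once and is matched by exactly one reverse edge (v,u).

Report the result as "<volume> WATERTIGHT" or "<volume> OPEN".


21.09 WATERTIGHT

Per-triangle v0·(v1×v2)/6:
  t1: +1.2144
  t2: +2.7874
  t3: +1.2567
  t4: +1.4985
  t5: +3.6144
  t6: +3.8894
  t7: +0.9595
  t8: +2.3208
  t9: +1.0379
  t10: +2.5080
Σ = +21.0872 → |volume| = 21.09

Directed edges: 30 total, each appears once with its reverse present → watertight.


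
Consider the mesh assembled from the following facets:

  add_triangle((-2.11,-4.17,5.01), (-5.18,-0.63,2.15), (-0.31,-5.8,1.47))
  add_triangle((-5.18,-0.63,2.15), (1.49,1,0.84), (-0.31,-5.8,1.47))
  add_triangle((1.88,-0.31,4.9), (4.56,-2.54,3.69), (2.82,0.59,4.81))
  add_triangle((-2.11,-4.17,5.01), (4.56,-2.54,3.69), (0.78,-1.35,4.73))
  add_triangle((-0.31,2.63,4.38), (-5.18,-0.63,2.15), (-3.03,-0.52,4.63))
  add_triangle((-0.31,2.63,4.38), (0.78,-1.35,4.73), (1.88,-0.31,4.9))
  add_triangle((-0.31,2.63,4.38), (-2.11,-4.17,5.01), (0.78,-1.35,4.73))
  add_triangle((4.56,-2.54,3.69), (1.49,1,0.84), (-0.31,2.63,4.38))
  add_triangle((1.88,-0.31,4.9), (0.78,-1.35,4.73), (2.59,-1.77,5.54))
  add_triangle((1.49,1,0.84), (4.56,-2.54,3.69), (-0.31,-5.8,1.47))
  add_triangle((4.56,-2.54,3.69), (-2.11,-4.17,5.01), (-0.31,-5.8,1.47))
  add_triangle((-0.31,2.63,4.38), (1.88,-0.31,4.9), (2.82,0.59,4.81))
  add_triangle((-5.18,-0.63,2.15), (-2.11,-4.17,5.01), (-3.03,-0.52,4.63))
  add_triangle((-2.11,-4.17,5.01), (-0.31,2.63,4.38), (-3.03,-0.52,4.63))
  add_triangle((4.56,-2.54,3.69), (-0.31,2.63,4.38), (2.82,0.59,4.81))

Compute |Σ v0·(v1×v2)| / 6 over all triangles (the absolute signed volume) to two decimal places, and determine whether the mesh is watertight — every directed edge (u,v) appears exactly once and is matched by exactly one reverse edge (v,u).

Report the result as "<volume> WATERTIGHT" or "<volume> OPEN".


100.80 OPEN

Per-triangle v0·(v1×v2)/6:
  t1: +16.0351
  t2: -8.2036
  t3: +4.1321
  t4: +11.9772
  t5: +8.3230
  t6: +4.1648
  t7: +11.2111
  t8: +7.1235
  t9: +1.5981
  t10: -0.7332
  t11: +23.5011
  t12: +3.7674
  t13: +10.8530
  t14: +9.9316
  t15: -2.8835
Σ = +100.7977 → |volume| = 100.80

Directed edges: 45 total; 7 unmatched, e.g. (-5.18,-0.63,2.15)→(1.49,1,0.84) → open.


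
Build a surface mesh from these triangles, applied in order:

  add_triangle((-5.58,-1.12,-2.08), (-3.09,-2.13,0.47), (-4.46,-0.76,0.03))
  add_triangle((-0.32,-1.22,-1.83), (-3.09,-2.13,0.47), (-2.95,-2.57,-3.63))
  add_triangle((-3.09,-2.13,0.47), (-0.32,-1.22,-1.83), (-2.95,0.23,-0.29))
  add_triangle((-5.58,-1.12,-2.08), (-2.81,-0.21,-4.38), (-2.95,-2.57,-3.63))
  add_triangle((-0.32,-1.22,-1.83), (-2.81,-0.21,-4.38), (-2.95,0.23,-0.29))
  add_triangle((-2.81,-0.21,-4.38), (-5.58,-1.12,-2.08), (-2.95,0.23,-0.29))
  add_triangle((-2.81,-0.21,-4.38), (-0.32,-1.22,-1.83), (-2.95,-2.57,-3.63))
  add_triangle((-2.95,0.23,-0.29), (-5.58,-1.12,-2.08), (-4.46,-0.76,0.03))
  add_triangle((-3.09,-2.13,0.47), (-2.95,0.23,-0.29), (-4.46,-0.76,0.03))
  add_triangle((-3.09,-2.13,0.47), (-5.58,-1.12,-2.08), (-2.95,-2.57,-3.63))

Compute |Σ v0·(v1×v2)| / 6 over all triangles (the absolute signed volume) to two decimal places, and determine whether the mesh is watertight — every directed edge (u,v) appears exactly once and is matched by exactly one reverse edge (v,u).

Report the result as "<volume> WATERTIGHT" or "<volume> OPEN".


18.85 WATERTIGHT

Per-triangle v0·(v1×v2)/6:
  t1: +2.5804
  t2: +1.5802
  t3: -2.5702
  t4: +6.9631
  t5: -2.1325
  t6: +2.8145
  t7: +2.0072
  t8: +1.1922
  t9: -0.1246
  t10: +6.5361
Σ = +18.8464 → |volume| = 18.85

Directed edges: 30 total, each appears once with its reverse present → watertight.


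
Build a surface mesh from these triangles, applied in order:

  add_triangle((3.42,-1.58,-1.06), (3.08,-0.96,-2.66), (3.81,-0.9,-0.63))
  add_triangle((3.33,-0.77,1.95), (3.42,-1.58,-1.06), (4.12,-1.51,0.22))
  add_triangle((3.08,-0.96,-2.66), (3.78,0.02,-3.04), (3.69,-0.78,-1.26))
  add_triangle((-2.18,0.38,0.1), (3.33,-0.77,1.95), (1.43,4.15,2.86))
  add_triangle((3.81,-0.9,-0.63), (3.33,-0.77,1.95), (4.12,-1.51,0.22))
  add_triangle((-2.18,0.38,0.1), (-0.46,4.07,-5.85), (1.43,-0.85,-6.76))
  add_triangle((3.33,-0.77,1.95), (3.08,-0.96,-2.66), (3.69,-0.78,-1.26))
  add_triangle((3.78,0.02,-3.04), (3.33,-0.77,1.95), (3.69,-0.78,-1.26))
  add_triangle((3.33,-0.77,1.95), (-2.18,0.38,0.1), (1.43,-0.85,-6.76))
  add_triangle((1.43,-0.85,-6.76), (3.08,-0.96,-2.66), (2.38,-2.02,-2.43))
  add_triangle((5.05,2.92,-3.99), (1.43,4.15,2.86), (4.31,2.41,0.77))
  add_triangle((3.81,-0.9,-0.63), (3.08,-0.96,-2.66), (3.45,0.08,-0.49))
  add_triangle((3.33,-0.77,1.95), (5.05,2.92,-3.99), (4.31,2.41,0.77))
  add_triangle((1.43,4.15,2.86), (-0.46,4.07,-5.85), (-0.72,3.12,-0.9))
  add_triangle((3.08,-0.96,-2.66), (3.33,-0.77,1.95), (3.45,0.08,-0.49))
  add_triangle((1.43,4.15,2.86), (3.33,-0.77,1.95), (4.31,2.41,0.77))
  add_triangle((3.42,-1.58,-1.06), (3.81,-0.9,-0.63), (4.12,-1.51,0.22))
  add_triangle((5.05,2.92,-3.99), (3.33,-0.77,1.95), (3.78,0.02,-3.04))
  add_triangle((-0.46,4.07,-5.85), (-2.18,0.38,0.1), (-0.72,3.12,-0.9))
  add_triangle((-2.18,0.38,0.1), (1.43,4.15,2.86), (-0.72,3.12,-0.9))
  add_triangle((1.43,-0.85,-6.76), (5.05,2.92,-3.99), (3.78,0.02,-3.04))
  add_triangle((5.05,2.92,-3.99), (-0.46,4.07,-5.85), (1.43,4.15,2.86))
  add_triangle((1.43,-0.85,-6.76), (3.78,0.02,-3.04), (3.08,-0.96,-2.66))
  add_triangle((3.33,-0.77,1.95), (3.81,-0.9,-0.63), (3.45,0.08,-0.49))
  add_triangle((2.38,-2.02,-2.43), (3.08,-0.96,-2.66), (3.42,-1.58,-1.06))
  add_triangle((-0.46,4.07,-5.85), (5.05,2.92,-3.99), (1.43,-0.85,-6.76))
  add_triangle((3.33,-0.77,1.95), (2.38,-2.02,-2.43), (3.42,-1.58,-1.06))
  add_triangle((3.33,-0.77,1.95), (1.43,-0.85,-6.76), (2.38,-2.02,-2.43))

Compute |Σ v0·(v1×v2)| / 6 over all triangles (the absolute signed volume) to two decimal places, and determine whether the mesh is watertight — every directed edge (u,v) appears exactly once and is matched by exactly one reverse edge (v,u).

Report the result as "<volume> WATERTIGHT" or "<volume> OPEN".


151.03 WATERTIGHT

Per-triangle v0·(v1×v2)/6:
  t1: +0.9815
  t2: +0.0130
  t3: +1.1425
  t4: +3.5625
  t5: +0.8618
  t6: +10.9859
  t7: +0.6519
  t8: +1.4839
  t9: +0.9200
  t10: +3.5474
  t11: +11.9541
  t12: +1.2104
  t13: +9.1559
  t14: +6.8167
  t15: -2.5197
  t16: +8.1856
  t17: +0.6104
  t18: +8.4714
  t19: +5.0352
  t20: +4.6744
  t21: +10.1871
  t22: +31.9396
  t23: +3.3516
  t24: +1.4203
  t25: +1.3413
  t26: +29.3163
  t27: +0.8234
  t28: -5.0948
Σ = +151.0295 → |volume| = 151.03

Directed edges: 84 total, each appears once with its reverse present → watertight.


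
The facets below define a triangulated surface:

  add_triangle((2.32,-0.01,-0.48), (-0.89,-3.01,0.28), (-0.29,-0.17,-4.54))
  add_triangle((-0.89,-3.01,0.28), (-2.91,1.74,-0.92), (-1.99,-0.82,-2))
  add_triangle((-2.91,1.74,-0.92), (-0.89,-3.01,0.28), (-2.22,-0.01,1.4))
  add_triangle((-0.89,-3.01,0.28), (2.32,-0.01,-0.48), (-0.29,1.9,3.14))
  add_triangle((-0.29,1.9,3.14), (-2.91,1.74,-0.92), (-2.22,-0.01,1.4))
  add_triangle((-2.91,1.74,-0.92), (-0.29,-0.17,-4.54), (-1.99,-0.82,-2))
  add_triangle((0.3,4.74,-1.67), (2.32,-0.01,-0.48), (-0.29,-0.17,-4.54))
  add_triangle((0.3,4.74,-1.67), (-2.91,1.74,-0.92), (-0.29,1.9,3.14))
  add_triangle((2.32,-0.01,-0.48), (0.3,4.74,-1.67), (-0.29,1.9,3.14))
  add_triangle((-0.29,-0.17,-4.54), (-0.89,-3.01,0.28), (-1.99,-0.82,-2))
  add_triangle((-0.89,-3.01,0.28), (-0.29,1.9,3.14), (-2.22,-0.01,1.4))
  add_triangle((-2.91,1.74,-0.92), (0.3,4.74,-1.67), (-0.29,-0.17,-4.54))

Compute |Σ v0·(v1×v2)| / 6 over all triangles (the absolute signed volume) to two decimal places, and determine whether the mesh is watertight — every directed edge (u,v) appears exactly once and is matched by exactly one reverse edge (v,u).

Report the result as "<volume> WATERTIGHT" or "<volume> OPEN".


Per-triangle v0·(v1×v2)/6:
  t1: +5.3670
  t2: +2.9023
  t3: +3.2467
  t4: +3.6597
  t5: +3.8563
  t6: +4.1079
  t7: +8.5397
  t8: +9.1884
  t9: +6.8271
  t10: +3.7443
  t11: +3.0911
  t12: +10.9072
Σ = +65.4375 → |volume| = 65.44

Directed edges: 36 total, each appears once with its reverse present → watertight.

65.44 WATERTIGHT


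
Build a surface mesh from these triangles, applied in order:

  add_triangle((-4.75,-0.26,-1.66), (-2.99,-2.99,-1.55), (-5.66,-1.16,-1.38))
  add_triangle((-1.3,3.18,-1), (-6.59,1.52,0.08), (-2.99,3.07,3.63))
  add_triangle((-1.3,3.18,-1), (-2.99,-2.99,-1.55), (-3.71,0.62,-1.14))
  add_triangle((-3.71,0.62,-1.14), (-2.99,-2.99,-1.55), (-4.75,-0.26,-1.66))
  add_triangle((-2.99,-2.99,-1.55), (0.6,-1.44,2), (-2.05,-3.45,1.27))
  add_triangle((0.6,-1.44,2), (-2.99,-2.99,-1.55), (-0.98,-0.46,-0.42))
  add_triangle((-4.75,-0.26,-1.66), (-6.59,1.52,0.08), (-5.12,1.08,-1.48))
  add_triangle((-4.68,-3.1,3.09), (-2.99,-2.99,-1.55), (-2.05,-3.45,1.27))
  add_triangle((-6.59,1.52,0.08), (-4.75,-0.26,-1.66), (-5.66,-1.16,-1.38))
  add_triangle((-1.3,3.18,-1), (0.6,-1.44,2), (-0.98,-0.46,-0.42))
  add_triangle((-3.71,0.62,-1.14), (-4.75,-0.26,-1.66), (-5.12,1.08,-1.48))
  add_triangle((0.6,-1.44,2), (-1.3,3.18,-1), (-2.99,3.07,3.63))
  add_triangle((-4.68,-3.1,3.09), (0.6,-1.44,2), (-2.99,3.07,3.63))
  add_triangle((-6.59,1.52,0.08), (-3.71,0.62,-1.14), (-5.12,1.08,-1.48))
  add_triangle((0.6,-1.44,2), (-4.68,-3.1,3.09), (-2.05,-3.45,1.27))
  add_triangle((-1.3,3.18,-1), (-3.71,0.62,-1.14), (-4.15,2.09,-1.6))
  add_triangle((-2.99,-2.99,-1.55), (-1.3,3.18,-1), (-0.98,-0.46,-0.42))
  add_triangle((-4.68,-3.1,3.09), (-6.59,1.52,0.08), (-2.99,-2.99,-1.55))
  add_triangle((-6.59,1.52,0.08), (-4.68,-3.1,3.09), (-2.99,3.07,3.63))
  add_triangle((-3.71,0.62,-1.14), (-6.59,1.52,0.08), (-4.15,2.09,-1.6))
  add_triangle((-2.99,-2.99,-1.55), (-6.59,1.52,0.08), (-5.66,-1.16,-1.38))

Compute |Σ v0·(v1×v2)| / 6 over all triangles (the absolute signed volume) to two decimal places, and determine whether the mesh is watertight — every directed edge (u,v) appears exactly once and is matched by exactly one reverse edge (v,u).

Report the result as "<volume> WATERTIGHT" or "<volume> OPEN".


92.26 OPEN

Per-triangle v0·(v1×v2)/6:
  t1: +1.6780
  t2: +14.0239
  t3: +2.4522
  t4: -0.0212
  t5: +1.1931
  t6: -0.5272
  t7: +2.1057
  t8: +5.6851
  t9: +2.4943
  t10: -0.9544
  t11: +0.0330
  t12: +1.4502
  t13: +11.8126
  t14: -0.2679
  t15: +4.0298
  t16: -0.0765
  t17: -0.2810
  t18: +19.5404
  t19: +24.4267
  t20: +1.9017
  t21: +1.5594
Σ = +92.2580 → |volume| = 92.26

Directed edges: 63 total; 3 unmatched, e.g. (-1.3,3.18,-1)→(-6.59,1.52,0.08) → open.


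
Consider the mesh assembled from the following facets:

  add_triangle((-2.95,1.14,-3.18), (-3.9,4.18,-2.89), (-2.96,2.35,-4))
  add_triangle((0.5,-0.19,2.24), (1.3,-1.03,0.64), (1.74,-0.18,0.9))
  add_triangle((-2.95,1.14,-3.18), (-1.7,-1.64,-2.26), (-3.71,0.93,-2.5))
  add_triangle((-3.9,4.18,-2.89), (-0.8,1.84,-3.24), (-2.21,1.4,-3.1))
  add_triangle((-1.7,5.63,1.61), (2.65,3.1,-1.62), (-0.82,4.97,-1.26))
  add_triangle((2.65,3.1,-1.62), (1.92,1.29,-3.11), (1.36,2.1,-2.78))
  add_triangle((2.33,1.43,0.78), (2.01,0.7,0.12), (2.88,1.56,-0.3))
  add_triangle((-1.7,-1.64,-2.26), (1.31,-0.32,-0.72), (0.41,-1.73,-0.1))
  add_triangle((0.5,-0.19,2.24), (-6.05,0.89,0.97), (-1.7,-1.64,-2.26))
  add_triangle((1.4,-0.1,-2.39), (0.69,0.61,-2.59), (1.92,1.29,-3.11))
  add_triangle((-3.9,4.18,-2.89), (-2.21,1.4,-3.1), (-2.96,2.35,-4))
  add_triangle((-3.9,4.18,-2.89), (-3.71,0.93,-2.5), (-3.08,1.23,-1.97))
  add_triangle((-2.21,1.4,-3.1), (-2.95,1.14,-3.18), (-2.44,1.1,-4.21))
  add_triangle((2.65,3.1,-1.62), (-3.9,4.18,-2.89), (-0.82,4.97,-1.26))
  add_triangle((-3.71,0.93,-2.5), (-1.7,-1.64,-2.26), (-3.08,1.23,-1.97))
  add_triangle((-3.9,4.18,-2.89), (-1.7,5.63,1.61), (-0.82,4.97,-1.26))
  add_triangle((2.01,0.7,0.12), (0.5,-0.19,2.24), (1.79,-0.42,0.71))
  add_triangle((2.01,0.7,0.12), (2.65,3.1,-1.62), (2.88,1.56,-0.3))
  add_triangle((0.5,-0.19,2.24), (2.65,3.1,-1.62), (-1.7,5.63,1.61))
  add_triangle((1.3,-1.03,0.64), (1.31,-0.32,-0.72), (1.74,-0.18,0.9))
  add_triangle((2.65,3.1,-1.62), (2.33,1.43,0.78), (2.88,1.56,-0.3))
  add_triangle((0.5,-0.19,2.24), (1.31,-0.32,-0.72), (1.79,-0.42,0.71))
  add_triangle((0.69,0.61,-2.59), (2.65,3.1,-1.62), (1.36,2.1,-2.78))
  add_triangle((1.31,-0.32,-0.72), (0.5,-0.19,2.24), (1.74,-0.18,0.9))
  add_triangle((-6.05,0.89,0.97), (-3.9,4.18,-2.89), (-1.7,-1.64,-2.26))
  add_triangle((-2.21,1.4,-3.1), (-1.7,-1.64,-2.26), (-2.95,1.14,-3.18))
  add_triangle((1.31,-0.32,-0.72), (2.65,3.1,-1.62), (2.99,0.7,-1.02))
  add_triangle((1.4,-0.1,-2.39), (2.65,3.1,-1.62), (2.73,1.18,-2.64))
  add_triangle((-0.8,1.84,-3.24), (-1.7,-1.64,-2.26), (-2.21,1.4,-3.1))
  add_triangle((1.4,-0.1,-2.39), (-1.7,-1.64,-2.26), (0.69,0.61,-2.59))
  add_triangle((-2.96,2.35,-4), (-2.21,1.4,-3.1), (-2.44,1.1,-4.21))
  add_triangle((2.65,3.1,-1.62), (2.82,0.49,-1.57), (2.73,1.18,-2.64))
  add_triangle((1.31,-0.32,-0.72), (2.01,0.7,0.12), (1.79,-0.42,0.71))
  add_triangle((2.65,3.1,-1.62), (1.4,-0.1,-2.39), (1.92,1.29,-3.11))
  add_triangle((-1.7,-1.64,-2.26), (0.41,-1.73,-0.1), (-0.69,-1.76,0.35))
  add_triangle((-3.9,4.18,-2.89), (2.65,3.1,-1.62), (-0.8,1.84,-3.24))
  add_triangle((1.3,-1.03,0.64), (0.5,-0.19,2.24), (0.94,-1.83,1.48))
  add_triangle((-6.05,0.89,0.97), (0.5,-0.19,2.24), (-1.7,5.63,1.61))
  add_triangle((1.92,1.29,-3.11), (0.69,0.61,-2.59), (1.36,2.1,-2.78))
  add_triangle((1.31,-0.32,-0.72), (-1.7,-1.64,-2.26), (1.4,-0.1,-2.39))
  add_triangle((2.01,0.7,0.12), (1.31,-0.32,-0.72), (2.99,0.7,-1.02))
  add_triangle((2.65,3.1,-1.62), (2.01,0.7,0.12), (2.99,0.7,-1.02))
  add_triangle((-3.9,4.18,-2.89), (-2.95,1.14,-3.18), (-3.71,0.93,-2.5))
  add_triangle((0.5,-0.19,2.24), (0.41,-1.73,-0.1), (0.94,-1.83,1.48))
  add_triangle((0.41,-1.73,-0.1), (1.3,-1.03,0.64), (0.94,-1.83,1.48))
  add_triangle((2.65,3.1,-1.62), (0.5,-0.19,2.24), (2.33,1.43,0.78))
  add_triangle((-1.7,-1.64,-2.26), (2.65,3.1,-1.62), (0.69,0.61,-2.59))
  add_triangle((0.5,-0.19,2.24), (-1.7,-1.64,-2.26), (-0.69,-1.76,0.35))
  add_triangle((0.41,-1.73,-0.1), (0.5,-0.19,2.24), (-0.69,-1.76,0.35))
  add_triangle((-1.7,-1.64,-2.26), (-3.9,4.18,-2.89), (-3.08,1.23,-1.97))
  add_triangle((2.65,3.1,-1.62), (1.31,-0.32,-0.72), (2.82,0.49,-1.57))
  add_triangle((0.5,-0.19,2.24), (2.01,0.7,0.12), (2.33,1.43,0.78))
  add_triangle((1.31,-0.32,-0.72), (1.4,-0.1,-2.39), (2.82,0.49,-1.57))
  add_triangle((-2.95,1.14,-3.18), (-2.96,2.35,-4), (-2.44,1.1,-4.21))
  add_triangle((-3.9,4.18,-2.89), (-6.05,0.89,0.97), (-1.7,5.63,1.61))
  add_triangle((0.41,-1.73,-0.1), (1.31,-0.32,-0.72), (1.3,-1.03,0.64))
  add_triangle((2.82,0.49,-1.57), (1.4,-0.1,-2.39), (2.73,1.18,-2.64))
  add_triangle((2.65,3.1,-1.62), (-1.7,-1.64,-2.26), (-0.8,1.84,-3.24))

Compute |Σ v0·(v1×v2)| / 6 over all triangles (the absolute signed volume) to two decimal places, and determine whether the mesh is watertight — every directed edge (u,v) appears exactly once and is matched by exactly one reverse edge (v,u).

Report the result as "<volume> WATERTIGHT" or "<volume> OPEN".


Per-triangle v0·(v1×v2)/6:
  t1: +1.8427
  t2: +0.5159
  t3: +1.7990
  t4: +2.6007
  t5: +7.4212
  t6: +1.2581
  t7: +0.2174
  t8: +1.1930
  t9: +4.7192
  t10: +0.4960
  t11: -0.3557
  t12: +0.2830
  t13: -0.3686
  t14: +7.0111
  t15: -0.1808
  t16: +9.2460
  t17: +0.6989
  t18: -0.0124
  t19: +8.7613
  t20: +0.3612
  t21: +0.9255
  t22: +0.0346
  t23: -0.6572
  t24: -0.1620
  t25: +15.9088
  t26: +0.9253
  t27: +0.5611
  t28: +0.6191
  t29: +2.0582
  t30: +1.3745
  t31: -0.1128
  t32: +1.3416
  t33: +0.4358
  t34: +0.8383
  t35: +0.9632
  t36: +7.9324
  t37: +0.5143
  t38: +12.7434
  t39: +0.5319
  t40: +0.8960
  t41: +0.2204
  t42: +1.0774
  t43: +2.2957
  t44: +0.1206
  t45: +0.3807
  t46: +0.7023
  t47: +0.6212
  t48: +0.2470
  t49: +0.7778
  t50: -2.0495
  t51: -0.0257
  t52: +0.5362
  t53: +0.4160
  t54: +0.8743
  t55: +23.9329
  t56: +0.4625
  t57: +0.7149
  t58: +3.4706
Σ = +129.9544 → |volume| = 129.95

Directed edges: 174 total, each appears once with its reverse present → watertight.

129.95 WATERTIGHT


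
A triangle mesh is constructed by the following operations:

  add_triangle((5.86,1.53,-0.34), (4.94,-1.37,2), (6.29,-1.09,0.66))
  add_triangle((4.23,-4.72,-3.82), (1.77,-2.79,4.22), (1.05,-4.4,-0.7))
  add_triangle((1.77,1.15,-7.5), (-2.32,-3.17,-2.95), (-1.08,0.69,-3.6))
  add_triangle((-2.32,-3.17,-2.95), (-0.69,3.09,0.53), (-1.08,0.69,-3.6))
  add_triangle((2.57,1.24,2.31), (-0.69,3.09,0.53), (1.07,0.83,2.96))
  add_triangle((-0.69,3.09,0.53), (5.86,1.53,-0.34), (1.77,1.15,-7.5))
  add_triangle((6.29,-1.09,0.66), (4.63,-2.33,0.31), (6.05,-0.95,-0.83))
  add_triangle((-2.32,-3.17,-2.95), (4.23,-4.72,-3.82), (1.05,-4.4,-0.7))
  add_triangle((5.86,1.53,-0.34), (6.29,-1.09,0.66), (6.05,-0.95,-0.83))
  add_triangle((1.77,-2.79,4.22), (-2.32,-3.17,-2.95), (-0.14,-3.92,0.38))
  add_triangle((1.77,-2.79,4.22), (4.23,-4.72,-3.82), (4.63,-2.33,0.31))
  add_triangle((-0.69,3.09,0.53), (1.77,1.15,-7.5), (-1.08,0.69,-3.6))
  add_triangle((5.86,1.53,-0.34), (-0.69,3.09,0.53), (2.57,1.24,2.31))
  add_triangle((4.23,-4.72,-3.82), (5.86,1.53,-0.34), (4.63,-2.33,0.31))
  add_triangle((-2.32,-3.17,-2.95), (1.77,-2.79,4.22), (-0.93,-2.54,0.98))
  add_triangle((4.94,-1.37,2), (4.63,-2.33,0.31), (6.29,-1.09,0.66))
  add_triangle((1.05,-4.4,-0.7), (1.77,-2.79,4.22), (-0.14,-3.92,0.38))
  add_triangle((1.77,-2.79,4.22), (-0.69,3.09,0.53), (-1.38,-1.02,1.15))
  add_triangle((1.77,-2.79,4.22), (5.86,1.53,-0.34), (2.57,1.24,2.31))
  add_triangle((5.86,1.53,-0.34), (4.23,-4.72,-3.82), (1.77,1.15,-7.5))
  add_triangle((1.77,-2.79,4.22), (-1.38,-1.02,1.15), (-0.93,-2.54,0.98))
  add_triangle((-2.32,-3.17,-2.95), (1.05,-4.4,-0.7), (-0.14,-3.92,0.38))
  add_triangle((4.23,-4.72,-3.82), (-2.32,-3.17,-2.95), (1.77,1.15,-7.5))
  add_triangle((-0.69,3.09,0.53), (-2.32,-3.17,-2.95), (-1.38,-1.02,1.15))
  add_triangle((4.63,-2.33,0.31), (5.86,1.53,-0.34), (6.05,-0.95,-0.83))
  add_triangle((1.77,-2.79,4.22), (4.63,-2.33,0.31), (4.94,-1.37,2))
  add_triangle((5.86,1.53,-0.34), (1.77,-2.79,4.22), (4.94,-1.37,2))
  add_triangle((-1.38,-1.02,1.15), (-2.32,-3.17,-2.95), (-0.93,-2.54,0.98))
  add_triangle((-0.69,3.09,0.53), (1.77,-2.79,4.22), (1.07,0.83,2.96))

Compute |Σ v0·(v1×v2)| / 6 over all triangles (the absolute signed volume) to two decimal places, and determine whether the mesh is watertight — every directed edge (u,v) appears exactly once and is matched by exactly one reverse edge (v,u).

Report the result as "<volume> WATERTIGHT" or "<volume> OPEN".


248.21 OPEN

Per-triangle v0·(v1×v2)/6:
  t1: +3.4393
  t2: +13.1002
  t3: +9.2574
  t4: +4.6508
  t5: +2.7752
  t6: +23.9550
  t7: +2.3640
  t8: +12.4905
  t9: +3.8104
  t10: +1.7155
  t11: +14.2151
  t12: +7.5516
  t13: +7.5818
  t14: +15.6463
  t15: +3.3887
  t16: +2.4676
  t17: +4.4909
  t18: +4.6730
  t19: +10.2130
  t20: +44.4811
  t21: +2.2334
  t22: +4.1931
  t23: +35.0750
  t24: +4.0585
  t25: -3.0850
  t26: +5.9786
  t27: +3.9663
  t28: +2.1494
  t29: +1.3732
Σ = +248.2100 → |volume| = 248.21

Directed edges: 87 total; 3 unmatched, e.g. (1.07,0.83,2.96)→(2.57,1.24,2.31) → open.


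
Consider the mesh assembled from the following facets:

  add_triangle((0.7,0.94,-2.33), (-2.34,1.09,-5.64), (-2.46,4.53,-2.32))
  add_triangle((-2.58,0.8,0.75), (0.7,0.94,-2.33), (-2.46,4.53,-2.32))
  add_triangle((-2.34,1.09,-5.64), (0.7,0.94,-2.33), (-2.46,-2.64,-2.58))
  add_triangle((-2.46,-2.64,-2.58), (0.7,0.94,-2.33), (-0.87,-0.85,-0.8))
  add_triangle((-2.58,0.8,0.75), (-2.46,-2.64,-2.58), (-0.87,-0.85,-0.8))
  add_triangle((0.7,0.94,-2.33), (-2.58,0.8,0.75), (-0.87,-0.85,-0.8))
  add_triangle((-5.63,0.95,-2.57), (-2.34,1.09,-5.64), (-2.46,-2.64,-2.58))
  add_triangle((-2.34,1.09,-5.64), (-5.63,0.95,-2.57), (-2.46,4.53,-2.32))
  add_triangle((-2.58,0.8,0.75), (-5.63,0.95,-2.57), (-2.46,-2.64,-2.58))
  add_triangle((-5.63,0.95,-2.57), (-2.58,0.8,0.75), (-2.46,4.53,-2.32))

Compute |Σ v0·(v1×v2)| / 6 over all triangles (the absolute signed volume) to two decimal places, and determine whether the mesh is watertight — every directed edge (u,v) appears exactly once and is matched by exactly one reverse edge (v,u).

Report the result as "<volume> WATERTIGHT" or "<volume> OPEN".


Per-triangle v0·(v1×v2)/6:
  t1: +7.0840
  t2: -1.9347
  t3: +4.2776
  t4: -0.1138
  t5: +0.0460
  t6: -1.5478
  t7: +14.0565
  t8: +16.8717
  t9: +5.0277
  t10: +7.8528
Σ = +51.6200 → |volume| = 51.62

Directed edges: 30 total, each appears once with its reverse present → watertight.

51.62 WATERTIGHT


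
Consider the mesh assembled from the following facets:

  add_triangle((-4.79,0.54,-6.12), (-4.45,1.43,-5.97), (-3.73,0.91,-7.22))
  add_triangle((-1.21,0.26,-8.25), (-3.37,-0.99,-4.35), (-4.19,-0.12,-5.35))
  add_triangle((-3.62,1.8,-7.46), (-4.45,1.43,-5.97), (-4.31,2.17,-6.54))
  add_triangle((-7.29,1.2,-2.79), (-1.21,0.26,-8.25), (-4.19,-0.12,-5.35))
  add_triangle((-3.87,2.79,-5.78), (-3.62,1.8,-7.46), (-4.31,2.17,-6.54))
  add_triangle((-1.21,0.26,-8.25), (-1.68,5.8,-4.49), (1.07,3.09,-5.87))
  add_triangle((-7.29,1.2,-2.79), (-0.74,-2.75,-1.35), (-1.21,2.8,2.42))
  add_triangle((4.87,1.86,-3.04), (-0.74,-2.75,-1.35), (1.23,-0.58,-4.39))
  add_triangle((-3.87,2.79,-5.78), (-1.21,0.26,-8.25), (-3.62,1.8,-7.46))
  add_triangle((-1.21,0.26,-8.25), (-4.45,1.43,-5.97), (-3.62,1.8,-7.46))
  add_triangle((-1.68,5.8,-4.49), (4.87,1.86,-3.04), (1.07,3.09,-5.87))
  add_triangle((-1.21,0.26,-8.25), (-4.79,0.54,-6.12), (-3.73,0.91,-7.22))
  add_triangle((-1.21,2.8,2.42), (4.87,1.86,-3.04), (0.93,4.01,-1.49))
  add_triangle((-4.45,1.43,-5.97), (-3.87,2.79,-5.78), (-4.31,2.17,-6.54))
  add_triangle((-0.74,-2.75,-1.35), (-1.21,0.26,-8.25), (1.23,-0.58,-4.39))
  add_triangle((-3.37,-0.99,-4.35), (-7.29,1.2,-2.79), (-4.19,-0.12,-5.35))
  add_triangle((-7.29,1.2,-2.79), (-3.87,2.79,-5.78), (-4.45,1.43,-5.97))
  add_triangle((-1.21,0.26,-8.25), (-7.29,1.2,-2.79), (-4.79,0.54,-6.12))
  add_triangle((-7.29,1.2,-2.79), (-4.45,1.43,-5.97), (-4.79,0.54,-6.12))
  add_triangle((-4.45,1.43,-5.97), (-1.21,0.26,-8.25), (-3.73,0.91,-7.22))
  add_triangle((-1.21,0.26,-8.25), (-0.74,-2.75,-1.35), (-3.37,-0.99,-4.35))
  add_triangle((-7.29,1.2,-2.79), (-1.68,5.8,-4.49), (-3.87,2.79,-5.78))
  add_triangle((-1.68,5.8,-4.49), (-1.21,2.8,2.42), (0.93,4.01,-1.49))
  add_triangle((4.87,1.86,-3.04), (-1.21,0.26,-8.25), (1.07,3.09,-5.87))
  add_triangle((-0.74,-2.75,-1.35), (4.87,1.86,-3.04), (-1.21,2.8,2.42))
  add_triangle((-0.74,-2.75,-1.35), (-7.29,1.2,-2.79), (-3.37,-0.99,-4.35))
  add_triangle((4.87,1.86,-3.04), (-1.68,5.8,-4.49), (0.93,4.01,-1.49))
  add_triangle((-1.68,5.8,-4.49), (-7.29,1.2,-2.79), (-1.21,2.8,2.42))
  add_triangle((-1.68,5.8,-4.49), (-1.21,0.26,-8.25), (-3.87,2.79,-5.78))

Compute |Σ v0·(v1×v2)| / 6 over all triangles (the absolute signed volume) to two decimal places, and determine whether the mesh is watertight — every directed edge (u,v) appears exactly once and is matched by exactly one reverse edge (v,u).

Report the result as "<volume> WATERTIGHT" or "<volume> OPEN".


Per-triangle v0·(v1×v2)/6:
  t1: +1.7078
  t2: +4.1933
  t3: +1.1579
  t4: +7.9376
  t5: +1.1876
  t6: +19.1036
  t7: +6.6888
  t8: +5.7102
  t9: +2.5541
  t10: +3.3781
  t11: +15.1447
  t12: +2.3777
  t13: +7.3463
  t14: +0.5267
  t15: +7.7305
  t16: +4.0208
  t17: +7.5185
  t18: -2.6677
  t19: +4.9210
  t20: +1.2068
  t21: +9.6502
  t22: +18.7866
  t23: +9.8978
  t24: +16.5496
  t25: -1.4637
  t26: +8.6758
  t27: +11.6754
  t28: +31.5050
  t29: +19.8518
Σ = +226.8728 → |volume| = 226.87

Directed edges: 87 total; 3 unmatched, e.g. (1.23,-0.58,-4.39)→(4.87,1.86,-3.04) → open.

226.87 OPEN


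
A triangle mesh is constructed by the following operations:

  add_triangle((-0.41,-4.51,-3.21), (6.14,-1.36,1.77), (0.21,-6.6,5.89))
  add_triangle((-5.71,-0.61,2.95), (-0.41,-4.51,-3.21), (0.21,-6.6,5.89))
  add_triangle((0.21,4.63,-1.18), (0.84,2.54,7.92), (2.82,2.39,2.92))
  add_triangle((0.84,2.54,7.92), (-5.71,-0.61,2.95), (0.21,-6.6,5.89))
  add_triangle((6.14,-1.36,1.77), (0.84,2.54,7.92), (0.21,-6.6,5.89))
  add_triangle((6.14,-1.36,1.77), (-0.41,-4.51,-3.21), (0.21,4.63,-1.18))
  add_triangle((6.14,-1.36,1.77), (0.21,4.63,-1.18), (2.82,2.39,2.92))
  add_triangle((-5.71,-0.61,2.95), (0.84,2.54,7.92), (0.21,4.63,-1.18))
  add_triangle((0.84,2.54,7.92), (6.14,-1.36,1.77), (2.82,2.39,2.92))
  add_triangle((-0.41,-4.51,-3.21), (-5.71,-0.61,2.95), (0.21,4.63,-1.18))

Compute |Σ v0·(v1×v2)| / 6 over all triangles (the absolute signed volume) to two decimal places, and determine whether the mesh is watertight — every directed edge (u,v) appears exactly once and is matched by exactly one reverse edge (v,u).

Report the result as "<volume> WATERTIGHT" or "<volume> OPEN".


Per-triangle v0·(v1×v2)/6:
  t1: +48.1810
  t2: +47.0611
  t3: +15.9529
  t4: +66.6372
  t5: +67.7530
  t6: +20.6369
  t7: +13.9107
  t8: +39.1296
  t9: +17.8079
  t10: +19.5585
Σ = +356.6288 → |volume| = 356.63

Directed edges: 30 total, each appears once with its reverse present → watertight.

356.63 WATERTIGHT


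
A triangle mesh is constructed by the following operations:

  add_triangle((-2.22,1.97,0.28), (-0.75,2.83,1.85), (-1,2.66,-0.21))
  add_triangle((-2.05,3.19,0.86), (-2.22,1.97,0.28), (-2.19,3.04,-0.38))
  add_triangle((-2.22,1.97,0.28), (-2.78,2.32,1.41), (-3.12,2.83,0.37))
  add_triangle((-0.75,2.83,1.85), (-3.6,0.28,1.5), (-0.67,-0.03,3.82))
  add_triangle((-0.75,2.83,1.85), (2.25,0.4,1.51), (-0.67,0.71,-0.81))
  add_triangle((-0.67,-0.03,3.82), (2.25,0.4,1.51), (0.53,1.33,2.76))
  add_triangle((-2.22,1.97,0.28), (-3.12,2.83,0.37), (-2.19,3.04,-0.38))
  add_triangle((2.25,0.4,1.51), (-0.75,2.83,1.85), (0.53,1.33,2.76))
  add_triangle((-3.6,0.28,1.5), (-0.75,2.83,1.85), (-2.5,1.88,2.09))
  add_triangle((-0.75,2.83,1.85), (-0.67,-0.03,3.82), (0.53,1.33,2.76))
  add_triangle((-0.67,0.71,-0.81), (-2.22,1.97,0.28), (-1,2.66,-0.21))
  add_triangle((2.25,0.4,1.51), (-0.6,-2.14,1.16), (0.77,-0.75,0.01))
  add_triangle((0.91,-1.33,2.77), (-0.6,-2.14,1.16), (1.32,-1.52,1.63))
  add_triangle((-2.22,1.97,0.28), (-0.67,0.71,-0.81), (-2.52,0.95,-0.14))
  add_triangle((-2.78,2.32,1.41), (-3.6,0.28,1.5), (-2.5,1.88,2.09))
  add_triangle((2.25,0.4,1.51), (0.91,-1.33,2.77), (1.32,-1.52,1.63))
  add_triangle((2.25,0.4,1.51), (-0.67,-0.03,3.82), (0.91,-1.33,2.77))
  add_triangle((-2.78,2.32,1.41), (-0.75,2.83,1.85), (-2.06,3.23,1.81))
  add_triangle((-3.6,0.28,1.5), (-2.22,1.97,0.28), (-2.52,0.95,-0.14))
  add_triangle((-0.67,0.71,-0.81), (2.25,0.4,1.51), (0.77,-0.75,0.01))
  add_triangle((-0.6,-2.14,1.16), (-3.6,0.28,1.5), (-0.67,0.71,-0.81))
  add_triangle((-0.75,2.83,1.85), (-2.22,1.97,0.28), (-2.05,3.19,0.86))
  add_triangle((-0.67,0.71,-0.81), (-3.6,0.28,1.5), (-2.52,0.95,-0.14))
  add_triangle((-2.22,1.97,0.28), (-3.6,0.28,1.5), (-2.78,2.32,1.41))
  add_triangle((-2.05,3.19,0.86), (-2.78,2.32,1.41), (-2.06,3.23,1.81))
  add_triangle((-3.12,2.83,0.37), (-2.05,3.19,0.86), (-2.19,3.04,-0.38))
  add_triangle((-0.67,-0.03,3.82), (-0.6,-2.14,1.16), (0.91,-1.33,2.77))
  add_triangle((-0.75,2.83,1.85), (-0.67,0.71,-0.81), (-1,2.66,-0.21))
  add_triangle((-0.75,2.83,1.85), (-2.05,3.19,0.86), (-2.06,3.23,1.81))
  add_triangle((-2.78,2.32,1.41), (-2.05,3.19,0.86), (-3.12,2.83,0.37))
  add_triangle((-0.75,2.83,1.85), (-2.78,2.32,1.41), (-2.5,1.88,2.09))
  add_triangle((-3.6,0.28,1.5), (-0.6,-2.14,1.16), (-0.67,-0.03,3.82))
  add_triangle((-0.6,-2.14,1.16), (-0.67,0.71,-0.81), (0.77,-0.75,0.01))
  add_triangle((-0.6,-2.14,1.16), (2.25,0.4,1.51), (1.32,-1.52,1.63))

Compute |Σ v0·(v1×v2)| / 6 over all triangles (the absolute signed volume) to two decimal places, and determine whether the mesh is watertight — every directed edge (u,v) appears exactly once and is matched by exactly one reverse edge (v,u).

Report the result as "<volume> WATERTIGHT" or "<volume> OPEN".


34.23 WATERTIGHT

Per-triangle v0·(v1×v2)/6:
  t1: +1.4205
  t2: -0.5769
  t3: +0.0228
  t4: +5.9642
  t5: +1.1321
  t6: +1.8983
  t7: +0.0054
  t8: +1.5812
  t9: -0.1885
  t10: +2.2027
  t11: +0.5723
  t12: +0.9061
  t13: +0.9073
  t14: +0.4453
  t15: +1.0688
  t16: +1.0045
  t17: +2.4607
  t18: +0.2473
  t19: +0.9915
  t20: +0.2774
  t21: +1.0698
  t22: -0.4087
  t23: +0.0230
  t24: +1.0856
  t25: +0.6503
  t26: +0.7806
  t27: +2.2240
  t28: -0.2656
  t29: +0.5246
  t30: +0.8121
  t31: +0.9800
  t32: +4.6007
  t33: +0.2716
  t34: -0.4608
Σ = +34.2300 → |volume| = 34.23

Directed edges: 102 total, each appears once with its reverse present → watertight.


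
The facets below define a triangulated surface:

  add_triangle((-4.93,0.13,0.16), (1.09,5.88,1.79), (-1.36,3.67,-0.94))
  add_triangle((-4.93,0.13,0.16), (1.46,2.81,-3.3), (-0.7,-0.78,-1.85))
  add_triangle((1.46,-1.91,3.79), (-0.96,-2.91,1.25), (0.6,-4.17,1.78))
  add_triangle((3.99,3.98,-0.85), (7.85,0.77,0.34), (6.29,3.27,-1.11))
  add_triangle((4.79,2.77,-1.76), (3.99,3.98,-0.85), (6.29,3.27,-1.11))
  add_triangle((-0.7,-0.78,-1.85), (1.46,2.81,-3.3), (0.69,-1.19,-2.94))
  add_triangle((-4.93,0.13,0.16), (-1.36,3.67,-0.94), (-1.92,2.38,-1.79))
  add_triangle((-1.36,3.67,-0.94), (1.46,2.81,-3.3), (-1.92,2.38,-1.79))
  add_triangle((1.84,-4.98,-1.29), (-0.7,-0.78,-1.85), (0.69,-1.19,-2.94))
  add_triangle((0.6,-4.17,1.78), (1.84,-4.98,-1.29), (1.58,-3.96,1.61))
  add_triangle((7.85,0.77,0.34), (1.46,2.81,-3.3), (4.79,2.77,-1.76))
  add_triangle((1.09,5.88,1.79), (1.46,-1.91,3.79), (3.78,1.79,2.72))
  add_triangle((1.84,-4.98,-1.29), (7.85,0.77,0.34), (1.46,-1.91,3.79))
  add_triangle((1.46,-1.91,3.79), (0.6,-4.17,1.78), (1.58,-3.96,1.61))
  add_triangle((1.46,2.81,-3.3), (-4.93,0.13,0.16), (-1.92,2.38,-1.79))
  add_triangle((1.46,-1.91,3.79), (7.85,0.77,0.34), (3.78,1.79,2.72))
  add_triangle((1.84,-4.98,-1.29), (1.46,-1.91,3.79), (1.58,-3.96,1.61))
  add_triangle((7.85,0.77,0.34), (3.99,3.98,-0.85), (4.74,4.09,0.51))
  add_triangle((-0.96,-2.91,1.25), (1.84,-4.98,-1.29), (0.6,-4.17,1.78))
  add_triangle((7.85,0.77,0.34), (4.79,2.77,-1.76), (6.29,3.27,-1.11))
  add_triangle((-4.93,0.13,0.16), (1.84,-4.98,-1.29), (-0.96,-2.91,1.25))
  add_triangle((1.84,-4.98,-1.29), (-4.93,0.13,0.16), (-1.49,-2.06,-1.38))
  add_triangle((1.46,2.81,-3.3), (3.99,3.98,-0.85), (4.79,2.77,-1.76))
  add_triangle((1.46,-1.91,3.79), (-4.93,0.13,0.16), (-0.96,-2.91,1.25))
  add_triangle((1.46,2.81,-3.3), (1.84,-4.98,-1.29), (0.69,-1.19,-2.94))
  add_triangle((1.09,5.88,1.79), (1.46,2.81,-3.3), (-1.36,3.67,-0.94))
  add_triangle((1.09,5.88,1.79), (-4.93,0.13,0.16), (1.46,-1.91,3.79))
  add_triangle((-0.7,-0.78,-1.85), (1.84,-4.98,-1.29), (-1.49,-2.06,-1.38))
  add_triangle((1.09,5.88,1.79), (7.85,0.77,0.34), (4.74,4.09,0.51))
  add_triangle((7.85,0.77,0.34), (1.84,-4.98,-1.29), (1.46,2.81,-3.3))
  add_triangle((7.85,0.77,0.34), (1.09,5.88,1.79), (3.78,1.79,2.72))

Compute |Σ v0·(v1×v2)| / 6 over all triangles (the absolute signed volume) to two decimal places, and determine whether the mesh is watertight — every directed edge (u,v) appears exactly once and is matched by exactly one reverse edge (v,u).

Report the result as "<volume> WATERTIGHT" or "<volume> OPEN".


224.61 OPEN

Per-triangle v0·(v1×v2)/6:
  t1: +10.2287
  t2: +6.5171
  t3: +2.8568
  t4: +2.9405
  t5: +1.7846
  t6: +2.2935
  t7: +3.6475
  t8: +3.4443
  t9: +2.5009
  t10: +2.3355
  t11: +3.2566
  t12: +10.9052
  t13: +28.8411
  t14: +2.1547
  t15: +1.8900
  t16: +13.7868
  t17: +1.2346
  t18: +6.2816
  t19: +3.2669
  t20: +2.6689
  t21: +7.9061
  t22: +3.6656
  t23: +4.6570
  t24: +7.3809
  t25: +4.6202
  t26: +10.2021
  t27: +21.4375
  t28: +2.3849
  t29: +5.9642
  t30: +27.4863
  t31: +16.0718
Σ = +224.6124 → |volume| = 224.61

Directed edges: 93 total; 7 unmatched, e.g. (-0.7,-0.78,-1.85)→(-4.93,0.13,0.16) → open.
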